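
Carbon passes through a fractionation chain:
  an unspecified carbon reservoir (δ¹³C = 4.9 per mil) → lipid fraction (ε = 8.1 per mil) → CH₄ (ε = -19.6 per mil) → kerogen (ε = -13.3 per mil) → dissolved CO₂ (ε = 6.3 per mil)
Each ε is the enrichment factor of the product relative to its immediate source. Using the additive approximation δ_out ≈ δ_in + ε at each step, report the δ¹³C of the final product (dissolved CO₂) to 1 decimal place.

-13.6 per mil

step 1: δ ≈ 4.9 + (8.1) = 13.0 per mil
step 2: δ ≈ 13.0 + (-19.6) = -6.6 per mil
step 3: δ ≈ -6.6 + (-13.3) = -19.9 per mil
step 4: δ ≈ -19.9 + (6.3) = -13.6 per mil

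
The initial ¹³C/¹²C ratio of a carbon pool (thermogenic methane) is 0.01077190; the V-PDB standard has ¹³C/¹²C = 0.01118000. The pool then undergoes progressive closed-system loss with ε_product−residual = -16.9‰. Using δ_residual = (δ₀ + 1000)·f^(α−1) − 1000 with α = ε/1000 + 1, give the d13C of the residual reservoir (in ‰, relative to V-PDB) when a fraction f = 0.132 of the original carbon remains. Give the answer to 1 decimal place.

-3.0‰

δ₀ = (0.01077190/0.01118000 − 1)×1000 = (0.963497 − 1)×1000 = -36.503‰
α − 1 = ε/1000 = -0.0169
f^(α−1) = 0.132^(-0.0169) = 1.034814
δ_res = (-36.503 + 1000) × 1.034814 − 1000 = 997.041 − 1000 = -2.96‰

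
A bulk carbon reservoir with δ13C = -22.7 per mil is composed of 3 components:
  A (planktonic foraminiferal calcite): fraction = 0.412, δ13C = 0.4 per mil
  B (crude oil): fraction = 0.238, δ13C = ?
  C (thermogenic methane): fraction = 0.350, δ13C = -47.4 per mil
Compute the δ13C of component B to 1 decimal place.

-26.4 per mil

Isotope mass balance: δ_bulk = Σ fᵢ·δᵢ.
-22.7 = 0.412×(0.4) + 0.238×δ_B + 0.350×(-47.4)
0.238·δ_B = -22.7 − (-16.425) = -6.275
δ_B = -6.275 / 0.238 = -26.36 per mil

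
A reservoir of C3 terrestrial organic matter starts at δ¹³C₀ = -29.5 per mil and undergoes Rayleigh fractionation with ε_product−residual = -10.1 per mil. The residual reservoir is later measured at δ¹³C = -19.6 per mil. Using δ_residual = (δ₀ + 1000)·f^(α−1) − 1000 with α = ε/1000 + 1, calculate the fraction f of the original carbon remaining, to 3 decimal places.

0.366

α − 1 = ε/1000 = -0.0101
(δ_res + 1000)/(δ₀ + 1000) = (-19.6 + 1000)/(-29.5 + 1000) = 980.4/970.5 = 1.010201
f = 1.010201^(1/-0.0101) = exp(ln(1.010201)/-0.0101) = exp(0.01015/-0.0101)
f = exp(-1.0049) = 0.3661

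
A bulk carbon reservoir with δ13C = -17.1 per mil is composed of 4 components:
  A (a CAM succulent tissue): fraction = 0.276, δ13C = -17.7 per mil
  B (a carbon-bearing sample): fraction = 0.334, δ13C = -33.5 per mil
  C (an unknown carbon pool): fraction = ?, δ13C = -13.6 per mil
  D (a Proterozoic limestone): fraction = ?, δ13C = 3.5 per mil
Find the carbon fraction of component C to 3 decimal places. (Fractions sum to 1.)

0.140

Let f_C and f_D be the unknown fractions; fractions sum to 1 so f_C + f_D = 0.390.
Mass balance: Σ fᵢ·δᵢ = δ_bulk ⇒ f_C·(-13.6) + f_D·(3.5) = -17.1 − (-16.074) = -1.026
Substitute f_D = 0.390 − f_C:
f_C·(-13.6 − 3.5) = -1.026 − 0.390×(3.5) = -2.391
f_C = -2.391 / -17.1 = 0.1398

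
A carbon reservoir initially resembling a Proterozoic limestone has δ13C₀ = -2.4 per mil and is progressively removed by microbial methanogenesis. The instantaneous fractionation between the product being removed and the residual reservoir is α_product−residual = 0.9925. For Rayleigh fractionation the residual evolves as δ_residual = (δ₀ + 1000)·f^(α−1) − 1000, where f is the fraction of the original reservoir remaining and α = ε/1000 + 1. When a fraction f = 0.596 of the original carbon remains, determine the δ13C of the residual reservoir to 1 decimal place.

1.5 per mil

Rayleigh residual: δ_res = (δ₀ + 1000)·f^(α−1) − 1000
α − 1 = -0.00750
f^(α−1) = 0.596^(-0.00750) = 1.003889
δ_res = (-2.4 + 1000) × 1.003889 − 1000 = 1001.480 − 1000 = 1.48 per mil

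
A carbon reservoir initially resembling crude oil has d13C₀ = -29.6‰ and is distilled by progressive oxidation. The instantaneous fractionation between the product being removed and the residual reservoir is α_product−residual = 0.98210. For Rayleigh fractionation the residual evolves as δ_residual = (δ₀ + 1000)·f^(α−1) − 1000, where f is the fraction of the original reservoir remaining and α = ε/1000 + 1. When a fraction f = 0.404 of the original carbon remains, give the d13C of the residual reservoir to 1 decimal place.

-13.7‰

Rayleigh residual: δ_res = (δ₀ + 1000)·f^(α−1) − 1000
α − 1 = -0.01790
f^(α−1) = 0.404^(-0.01790) = 1.016356
δ_res = (-29.6 + 1000) × 1.016356 − 1000 = 986.272 − 1000 = -13.73‰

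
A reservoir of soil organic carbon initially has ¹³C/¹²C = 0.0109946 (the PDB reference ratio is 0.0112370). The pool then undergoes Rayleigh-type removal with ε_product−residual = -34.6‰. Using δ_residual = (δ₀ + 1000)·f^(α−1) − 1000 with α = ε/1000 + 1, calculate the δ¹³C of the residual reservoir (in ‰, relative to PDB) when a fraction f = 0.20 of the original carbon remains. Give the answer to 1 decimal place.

δ₀ = (0.0109946/0.0112370 − 1)×1000 = (0.978428 − 1)×1000 = -21.572‰
α − 1 = ε/1000 = -0.0346
f^(α−1) = 0.20^(-0.0346) = 1.057266
δ_res = (-21.572 + 1000) × 1.057266 − 1000 = 1034.459 − 1000 = 34.46‰

34.5‰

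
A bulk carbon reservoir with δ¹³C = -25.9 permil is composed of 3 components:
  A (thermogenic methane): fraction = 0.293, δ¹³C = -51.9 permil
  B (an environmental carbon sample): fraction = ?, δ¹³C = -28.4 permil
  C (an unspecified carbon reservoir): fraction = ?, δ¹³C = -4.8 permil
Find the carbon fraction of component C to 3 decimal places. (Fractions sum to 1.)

0.398

Let f_C and f_B be the unknown fractions; fractions sum to 1 so f_C + f_B = 0.707.
Mass balance: Σ fᵢ·δᵢ = δ_bulk ⇒ f_C·(-4.8) + f_B·(-28.4) = -25.9 − (-15.207) = -10.693
Substitute f_B = 0.707 − f_C:
f_C·(-4.8 − -28.4) = -10.693 − 0.707×(-28.4) = 9.385
f_C = 9.385 / 23.6 = 0.3977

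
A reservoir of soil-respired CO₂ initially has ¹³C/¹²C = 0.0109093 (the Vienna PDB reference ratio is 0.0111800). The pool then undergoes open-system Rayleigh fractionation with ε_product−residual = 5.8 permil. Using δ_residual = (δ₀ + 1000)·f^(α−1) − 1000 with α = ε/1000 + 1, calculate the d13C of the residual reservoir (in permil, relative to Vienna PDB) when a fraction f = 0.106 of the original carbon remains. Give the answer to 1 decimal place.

-36.8 permil

δ₀ = (0.0109093/0.0111800 − 1)×1000 = (0.975787 − 1)×1000 = -24.213 permil
α − 1 = ε/1000 = 0.0058
f^(α−1) = 0.106^(0.0058) = 0.987067
δ_res = (-24.213 + 1000) × 0.987067 − 1000 = 963.168 − 1000 = -36.83 permil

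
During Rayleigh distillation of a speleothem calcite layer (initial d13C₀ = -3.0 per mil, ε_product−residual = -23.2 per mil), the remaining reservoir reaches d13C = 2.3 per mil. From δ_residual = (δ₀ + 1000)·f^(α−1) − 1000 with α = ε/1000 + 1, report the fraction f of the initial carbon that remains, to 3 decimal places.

0.796

α − 1 = ε/1000 = -0.0232
(δ_res + 1000)/(δ₀ + 1000) = (2.3 + 1000)/(-3.0 + 1000) = 1002.3/997.0 = 1.005316
f = 1.005316^(1/-0.0232) = exp(ln(1.005316)/-0.0232) = exp(0.00530/-0.0232)
f = exp(-0.2285) = 0.7957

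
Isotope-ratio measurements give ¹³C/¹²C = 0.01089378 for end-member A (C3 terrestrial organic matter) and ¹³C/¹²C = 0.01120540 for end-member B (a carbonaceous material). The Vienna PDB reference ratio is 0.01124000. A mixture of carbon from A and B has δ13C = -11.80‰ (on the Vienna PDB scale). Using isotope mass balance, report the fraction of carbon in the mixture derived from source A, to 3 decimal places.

δ_A = (0.01089378/0.01124000 − 1)×1000 = (0.969198 − 1)×1000 = -30.802‰
δ_B = (0.01120540/0.01124000 − 1)×1000 = (0.996922 − 1)×1000 = -3.078‰
f_A = (δ_mix − δ_B)/(δ_A − δ_B) = (-11.80 − (-3.078))/(-30.802 − (-3.078))
f_A = -8.722 / -27.724 = 0.3146

0.315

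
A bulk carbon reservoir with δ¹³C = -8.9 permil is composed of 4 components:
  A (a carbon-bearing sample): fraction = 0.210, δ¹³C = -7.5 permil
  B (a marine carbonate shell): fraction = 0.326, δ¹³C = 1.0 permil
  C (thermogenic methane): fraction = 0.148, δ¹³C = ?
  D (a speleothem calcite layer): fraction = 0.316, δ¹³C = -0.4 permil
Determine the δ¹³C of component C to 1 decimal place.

-50.8 permil

Isotope mass balance: δ_bulk = Σ fᵢ·δᵢ.
-8.9 = 0.210×(-7.5) + 0.326×(1.0) + 0.148×δ_C + 0.316×(-0.4)
0.148·δ_C = -8.9 − (-1.375) = -7.525
δ_C = -7.525 / 0.148 = -50.84 permil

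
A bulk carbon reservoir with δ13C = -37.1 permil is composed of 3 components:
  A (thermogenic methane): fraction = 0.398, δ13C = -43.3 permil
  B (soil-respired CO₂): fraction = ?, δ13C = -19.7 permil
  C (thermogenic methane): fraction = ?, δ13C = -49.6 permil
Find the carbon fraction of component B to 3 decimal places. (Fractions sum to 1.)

0.334

Let f_B and f_C be the unknown fractions; fractions sum to 1 so f_B + f_C = 0.602.
Mass balance: Σ fᵢ·δᵢ = δ_bulk ⇒ f_B·(-19.7) + f_C·(-49.6) = -37.1 − (-17.233) = -19.867
Substitute f_C = 0.602 − f_B:
f_B·(-19.7 − -49.6) = -19.867 − 0.602×(-49.6) = 9.993
f_B = 9.993 / 29.9 = 0.3342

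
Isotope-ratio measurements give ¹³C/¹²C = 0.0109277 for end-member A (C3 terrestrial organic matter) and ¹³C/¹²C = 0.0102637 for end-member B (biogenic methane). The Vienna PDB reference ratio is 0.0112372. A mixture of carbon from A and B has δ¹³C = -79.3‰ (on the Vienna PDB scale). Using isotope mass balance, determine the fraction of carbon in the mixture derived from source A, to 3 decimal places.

0.124

δ_A = (0.0109277/0.0112372 − 1)×1000 = (0.972458 − 1)×1000 = -27.542‰
δ_B = (0.0102637/0.0112372 − 1)×1000 = (0.913368 − 1)×1000 = -86.632‰
f_A = (δ_mix − δ_B)/(δ_A − δ_B) = (-79.3 − (-86.632))/(-27.542 − (-86.632))
f_A = 7.332 / 59.089 = 0.1241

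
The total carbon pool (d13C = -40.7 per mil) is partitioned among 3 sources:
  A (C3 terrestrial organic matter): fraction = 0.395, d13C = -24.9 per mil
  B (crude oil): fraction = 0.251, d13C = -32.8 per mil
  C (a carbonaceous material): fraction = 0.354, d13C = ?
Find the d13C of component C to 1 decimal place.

Isotope mass balance: δ_bulk = Σ fᵢ·δᵢ.
-40.7 = 0.395×(-24.9) + 0.251×(-32.8) + 0.354×δ_C
0.354·δ_C = -40.7 − (-18.068) = -22.632
δ_C = -22.632 / 0.354 = -63.93 per mil

-63.9 per mil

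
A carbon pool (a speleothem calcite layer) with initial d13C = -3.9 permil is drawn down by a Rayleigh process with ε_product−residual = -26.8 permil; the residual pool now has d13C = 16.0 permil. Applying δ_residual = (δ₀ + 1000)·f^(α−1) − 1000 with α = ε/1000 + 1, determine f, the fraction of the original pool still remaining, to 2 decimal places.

0.48

α − 1 = ε/1000 = -0.0268
(δ_res + 1000)/(δ₀ + 1000) = (16.0 + 1000)/(-3.9 + 1000) = 1016.0/996.1 = 1.019978
f = 1.019978^(1/-0.0268) = exp(ln(1.019978)/-0.0268) = exp(0.01978/-0.0268)
f = exp(-0.7381) = 0.4780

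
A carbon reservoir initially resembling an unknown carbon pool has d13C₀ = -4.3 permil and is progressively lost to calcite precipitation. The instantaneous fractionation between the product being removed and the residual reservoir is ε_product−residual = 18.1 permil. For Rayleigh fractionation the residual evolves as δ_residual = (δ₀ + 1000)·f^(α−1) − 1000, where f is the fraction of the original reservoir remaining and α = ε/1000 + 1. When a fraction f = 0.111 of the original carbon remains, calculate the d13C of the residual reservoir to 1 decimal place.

-43.1 permil

Rayleigh residual: δ_res = (δ₀ + 1000)·f^(α−1) − 1000
α = ε/1000 + 1 = 1.01810, so α − 1 = 0.01810
f^(α−1) = 0.111^(0.01810) = 0.960993
δ_res = (-4.3 + 1000) × 0.960993 − 1000 = 956.861 − 1000 = -43.14 permil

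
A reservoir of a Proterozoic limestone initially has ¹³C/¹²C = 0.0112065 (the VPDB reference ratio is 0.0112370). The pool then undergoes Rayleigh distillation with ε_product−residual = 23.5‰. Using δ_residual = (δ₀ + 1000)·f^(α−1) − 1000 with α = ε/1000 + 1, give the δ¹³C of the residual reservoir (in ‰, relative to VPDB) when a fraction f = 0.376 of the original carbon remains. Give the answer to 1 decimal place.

-25.4‰

δ₀ = (0.0112065/0.0112370 − 1)×1000 = (0.997286 − 1)×1000 = -2.714‰
α − 1 = ε/1000 = 0.0235
f^(α−1) = 0.376^(0.0235) = 0.977275
δ_res = (-2.714 + 1000) × 0.977275 − 1000 = 974.623 − 1000 = -25.38‰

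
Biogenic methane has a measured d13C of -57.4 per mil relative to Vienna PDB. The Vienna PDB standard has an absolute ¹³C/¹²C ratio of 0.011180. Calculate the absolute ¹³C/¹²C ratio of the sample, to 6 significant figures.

R_sample = R_standard × (d13C/1000 + 1)
R_sample = 0.011180 × (-57.4/1000 + 1) = 0.011180 × 0.942600
R_sample = 0.0105383

0.0105383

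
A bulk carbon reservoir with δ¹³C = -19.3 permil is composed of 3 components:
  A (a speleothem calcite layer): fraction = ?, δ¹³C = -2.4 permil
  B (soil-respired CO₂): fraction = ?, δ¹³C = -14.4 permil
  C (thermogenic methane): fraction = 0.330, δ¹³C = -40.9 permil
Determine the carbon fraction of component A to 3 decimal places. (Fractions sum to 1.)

0.320

Let f_A and f_B be the unknown fractions; fractions sum to 1 so f_A + f_B = 0.670.
Mass balance: Σ fᵢ·δᵢ = δ_bulk ⇒ f_A·(-2.4) + f_B·(-14.4) = -19.3 − (-13.497) = -5.803
Substitute f_B = 0.670 − f_A:
f_A·(-2.4 − -14.4) = -5.803 − 0.670×(-14.4) = 3.845
f_A = 3.845 / 12.0 = 0.3204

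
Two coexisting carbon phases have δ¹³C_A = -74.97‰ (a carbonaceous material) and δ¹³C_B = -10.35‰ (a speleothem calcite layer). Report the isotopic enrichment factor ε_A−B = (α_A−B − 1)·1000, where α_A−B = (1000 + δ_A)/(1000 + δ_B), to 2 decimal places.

-65.30‰

α_A−B = (1000 + -74.97) / (1000 + -10.35) = 925.03 / 989.65 = 0.934704
ε_A−B = (0.934704 − 1) × 1000 = -65.296‰
(The approximation ε ≈ δ_A − δ_B would give -64.62‰.)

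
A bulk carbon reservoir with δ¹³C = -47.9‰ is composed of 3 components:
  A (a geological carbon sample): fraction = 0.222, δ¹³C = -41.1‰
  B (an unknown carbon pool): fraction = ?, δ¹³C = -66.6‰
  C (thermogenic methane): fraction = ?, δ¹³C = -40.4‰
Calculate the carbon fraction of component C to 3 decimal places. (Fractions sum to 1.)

0.498

Let f_C and f_B be the unknown fractions; fractions sum to 1 so f_C + f_B = 0.778.
Mass balance: Σ fᵢ·δᵢ = δ_bulk ⇒ f_C·(-40.4) + f_B·(-66.6) = -47.9 − (-9.124) = -38.776
Substitute f_B = 0.778 − f_C:
f_C·(-40.4 − -66.6) = -38.776 − 0.778×(-66.6) = 13.039
f_C = 13.039 / 26.2 = 0.4977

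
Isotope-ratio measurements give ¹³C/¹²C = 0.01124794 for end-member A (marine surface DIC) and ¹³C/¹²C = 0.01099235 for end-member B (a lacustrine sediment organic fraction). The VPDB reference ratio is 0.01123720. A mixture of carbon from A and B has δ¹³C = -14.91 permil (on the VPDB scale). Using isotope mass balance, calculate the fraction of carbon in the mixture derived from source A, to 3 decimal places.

δ_A = (0.01124794/0.01123720 − 1)×1000 = (1.000956 − 1)×1000 = 0.956 permil
δ_B = (0.01099235/0.01123720 − 1)×1000 = (0.978211 − 1)×1000 = -21.789 permil
f_A = (δ_mix − δ_B)/(δ_A − δ_B) = (-14.91 − (-21.789))/(0.956 − (-21.789))
f_A = 6.879 / 22.745 = 0.3025

0.302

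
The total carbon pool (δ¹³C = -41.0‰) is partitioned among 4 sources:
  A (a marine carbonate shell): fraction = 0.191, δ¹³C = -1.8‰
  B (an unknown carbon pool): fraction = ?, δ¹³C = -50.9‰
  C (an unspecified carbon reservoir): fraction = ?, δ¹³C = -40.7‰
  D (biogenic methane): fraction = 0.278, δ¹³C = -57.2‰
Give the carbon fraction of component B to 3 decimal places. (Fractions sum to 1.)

Let f_B and f_C be the unknown fractions; fractions sum to 1 so f_B + f_C = 0.531.
Mass balance: Σ fᵢ·δᵢ = δ_bulk ⇒ f_B·(-50.9) + f_C·(-40.7) = -41.0 − (-16.245) = -24.755
Substitute f_C = 0.531 − f_B:
f_B·(-50.9 − -40.7) = -24.755 − 0.531×(-40.7) = -3.143
f_B = -3.143 / -10.2 = 0.3081

0.308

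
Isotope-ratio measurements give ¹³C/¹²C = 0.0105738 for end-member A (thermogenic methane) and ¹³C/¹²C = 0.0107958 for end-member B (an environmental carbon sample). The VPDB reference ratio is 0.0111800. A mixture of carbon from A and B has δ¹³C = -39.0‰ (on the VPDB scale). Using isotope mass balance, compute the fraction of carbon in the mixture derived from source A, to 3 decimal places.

0.233

δ_A = (0.0105738/0.0111800 − 1)×1000 = (0.945778 − 1)×1000 = -54.222‰
δ_B = (0.0107958/0.0111800 − 1)×1000 = (0.965635 − 1)×1000 = -34.365‰
f_A = (δ_mix − δ_B)/(δ_A − δ_B) = (-39.0 − (-34.365))/(-54.222 − (-34.365))
f_A = -4.635 / -19.857 = 0.2334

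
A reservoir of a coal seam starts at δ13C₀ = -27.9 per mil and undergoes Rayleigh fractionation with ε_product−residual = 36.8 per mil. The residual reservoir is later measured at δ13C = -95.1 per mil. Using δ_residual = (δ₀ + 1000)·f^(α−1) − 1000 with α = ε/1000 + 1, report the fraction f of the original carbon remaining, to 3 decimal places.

α − 1 = ε/1000 = 0.0368
(δ_res + 1000)/(δ₀ + 1000) = (-95.1 + 1000)/(-27.9 + 1000) = 904.9/972.1 = 0.930871
f = 0.930871^(1/0.0368) = exp(ln(0.930871)/0.0368) = exp(-0.07163/0.0368)
f = exp(-1.9466) = 0.1428

0.143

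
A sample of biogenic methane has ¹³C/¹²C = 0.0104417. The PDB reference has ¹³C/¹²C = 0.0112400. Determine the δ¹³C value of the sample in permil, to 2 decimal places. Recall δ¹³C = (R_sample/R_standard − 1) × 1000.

-71.02 permil

δ¹³C = (R_sample / R_standard − 1) × 1000
R_sample / R_standard = 0.0104417 / 0.0112400 = 0.928977
δ¹³C = (0.928977 − 1) × 1000 = -71.023 permil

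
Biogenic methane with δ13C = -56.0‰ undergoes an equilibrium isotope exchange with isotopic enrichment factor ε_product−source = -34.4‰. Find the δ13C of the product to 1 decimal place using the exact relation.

-88.5‰

Exactly, δ_product = (δ_source + 1000)·(ε/1000 + 1) − 1000.
δ_product = (-56.0 + 1000) × (-34.4/1000 + 1) − 1000
δ_product = -88.47‰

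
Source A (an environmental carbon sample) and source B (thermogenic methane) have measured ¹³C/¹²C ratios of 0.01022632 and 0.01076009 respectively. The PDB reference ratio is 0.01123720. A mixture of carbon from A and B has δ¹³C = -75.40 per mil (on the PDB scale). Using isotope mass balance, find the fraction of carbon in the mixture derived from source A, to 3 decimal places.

0.694

δ_A = (0.01022632/0.01123720 − 1)×1000 = (0.910042 − 1)×1000 = -89.958 per mil
δ_B = (0.01076009/0.01123720 − 1)×1000 = (0.957542 − 1)×1000 = -42.458 per mil
f_A = (δ_mix − δ_B)/(δ_A − δ_B) = (-75.40 − (-42.458))/(-89.958 − (-42.458))
f_A = -32.942 / -47.500 = 0.6935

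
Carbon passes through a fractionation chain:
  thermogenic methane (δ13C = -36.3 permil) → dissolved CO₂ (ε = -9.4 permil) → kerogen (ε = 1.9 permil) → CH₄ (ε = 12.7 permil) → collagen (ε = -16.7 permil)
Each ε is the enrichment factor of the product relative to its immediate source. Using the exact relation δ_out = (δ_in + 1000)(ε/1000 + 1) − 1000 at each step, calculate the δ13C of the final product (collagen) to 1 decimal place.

step 1: δ = (-36.30 + 1000)·(-9.4/1000 + 1) − 1000 = -45.36 permil
step 2: δ = (-45.36 + 1000)·(1.9/1000 + 1) − 1000 = -43.54 permil
step 3: δ = (-43.54 + 1000)·(12.7/1000 + 1) − 1000 = -31.40 permil
step 4: δ = (-31.40 + 1000)·(-16.7/1000 + 1) − 1000 = -47.57 permil

-47.6 permil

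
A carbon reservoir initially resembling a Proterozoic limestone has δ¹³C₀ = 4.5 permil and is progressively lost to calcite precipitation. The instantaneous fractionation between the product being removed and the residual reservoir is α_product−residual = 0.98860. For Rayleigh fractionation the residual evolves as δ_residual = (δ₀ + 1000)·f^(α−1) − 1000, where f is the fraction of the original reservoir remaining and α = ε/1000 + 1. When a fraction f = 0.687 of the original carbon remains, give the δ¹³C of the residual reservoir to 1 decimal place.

Rayleigh residual: δ_res = (δ₀ + 1000)·f^(α−1) − 1000
α − 1 = -0.01140
f^(α−1) = 0.687^(-0.01140) = 1.004289
δ_res = (4.5 + 1000) × 1.004289 − 1000 = 1008.808 − 1000 = 8.81 permil

8.8 permil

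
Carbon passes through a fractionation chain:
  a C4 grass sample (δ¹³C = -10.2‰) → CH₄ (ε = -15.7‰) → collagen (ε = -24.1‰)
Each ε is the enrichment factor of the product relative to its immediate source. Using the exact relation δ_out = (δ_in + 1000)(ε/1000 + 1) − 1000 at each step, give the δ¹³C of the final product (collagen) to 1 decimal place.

-49.2‰

step 1: δ = (-10.20 + 1000)·(-15.7/1000 + 1) − 1000 = -25.74‰
step 2: δ = (-25.74 + 1000)·(-24.1/1000 + 1) − 1000 = -49.22‰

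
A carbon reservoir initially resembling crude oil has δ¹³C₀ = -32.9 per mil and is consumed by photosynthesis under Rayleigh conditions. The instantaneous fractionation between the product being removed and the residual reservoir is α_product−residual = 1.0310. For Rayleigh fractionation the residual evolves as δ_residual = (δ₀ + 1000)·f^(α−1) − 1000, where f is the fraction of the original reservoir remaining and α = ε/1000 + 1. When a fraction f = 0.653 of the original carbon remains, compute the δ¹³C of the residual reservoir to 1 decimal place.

Rayleigh residual: δ_res = (δ₀ + 1000)·f^(α−1) − 1000
α − 1 = 0.03100
f^(α−1) = 0.653^(0.03100) = 0.986875
δ_res = (-32.9 + 1000) × 0.986875 − 1000 = 954.407 − 1000 = -45.59 per mil

-45.6 per mil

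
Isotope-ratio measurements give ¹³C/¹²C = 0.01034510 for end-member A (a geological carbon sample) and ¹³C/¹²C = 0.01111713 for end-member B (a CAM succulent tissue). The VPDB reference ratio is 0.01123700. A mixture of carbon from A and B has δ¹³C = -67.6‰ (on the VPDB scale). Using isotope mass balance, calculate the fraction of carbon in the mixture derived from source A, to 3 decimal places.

δ_A = (0.01034510/0.01123700 − 1)×1000 = (0.920628 − 1)×1000 = -79.372‰
δ_B = (0.01111713/0.01123700 − 1)×1000 = (0.989333 − 1)×1000 = -10.667‰
f_A = (δ_mix − δ_B)/(δ_A − δ_B) = (-67.6 − (-10.667))/(-79.372 − (-10.667))
f_A = -56.933 / -68.704 = 0.8287

0.829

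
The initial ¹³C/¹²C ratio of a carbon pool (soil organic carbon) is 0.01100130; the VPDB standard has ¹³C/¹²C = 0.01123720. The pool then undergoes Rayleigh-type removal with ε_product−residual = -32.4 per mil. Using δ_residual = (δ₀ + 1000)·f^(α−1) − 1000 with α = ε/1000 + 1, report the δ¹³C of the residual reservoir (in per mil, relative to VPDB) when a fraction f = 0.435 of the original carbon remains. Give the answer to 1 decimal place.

5.8 per mil

δ₀ = (0.01100130/0.01123720 − 1)×1000 = (0.979007 − 1)×1000 = -20.993 per mil
α − 1 = ε/1000 = -0.0324
f^(α−1) = 0.435^(-0.0324) = 1.027337
δ_res = (-20.993 + 1000) × 1.027337 − 1000 = 1005.770 − 1000 = 5.77 per mil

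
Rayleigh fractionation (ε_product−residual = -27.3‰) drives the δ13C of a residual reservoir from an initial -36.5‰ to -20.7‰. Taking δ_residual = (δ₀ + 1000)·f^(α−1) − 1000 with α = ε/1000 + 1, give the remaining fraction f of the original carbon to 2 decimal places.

α − 1 = ε/1000 = -0.0273
(δ_res + 1000)/(δ₀ + 1000) = (-20.7 + 1000)/(-36.5 + 1000) = 979.3/963.5 = 1.016399
f = 1.016399^(1/-0.0273) = exp(ln(1.016399)/-0.0273) = exp(0.01627/-0.0273)
f = exp(-0.5958) = 0.5511

0.55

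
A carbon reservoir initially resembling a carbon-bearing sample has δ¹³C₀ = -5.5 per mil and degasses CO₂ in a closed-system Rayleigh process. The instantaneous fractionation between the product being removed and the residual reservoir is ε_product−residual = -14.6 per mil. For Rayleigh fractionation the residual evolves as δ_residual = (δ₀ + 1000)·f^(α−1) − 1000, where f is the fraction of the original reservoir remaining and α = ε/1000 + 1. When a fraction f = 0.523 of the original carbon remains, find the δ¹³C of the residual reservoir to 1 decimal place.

Rayleigh residual: δ_res = (δ₀ + 1000)·f^(α−1) − 1000
α = ε/1000 + 1 = 0.98540, so α − 1 = -0.01460
f^(α−1) = 0.523^(-0.01460) = 1.009508
δ_res = (-5.5 + 1000) × 1.009508 − 1000 = 1003.956 − 1000 = 3.96 per mil

4.0 per mil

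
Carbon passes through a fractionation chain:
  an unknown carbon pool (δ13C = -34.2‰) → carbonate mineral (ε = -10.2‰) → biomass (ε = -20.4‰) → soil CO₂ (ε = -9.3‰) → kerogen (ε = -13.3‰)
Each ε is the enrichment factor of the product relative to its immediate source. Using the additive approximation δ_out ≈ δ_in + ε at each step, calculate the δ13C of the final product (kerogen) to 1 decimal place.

step 1: δ ≈ -34.2 + (-10.2) = -44.4‰
step 2: δ ≈ -44.4 + (-20.4) = -64.8‰
step 3: δ ≈ -64.8 + (-9.3) = -74.1‰
step 4: δ ≈ -74.1 + (-13.3) = -87.4‰

-87.4‰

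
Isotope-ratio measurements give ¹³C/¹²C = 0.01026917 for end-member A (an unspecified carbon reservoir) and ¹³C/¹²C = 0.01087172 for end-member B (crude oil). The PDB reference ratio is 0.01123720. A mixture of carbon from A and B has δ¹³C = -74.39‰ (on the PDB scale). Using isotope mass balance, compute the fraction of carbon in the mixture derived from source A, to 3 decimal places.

δ_A = (0.01026917/0.01123720 − 1)×1000 = (0.913855 − 1)×1000 = -86.145‰
δ_B = (0.01087172/0.01123720 − 1)×1000 = (0.967476 − 1)×1000 = -32.524‰
f_A = (δ_mix − δ_B)/(δ_A − δ_B) = (-74.39 − (-32.524))/(-86.145 − (-32.524))
f_A = -41.866 / -53.621 = 0.7808

0.781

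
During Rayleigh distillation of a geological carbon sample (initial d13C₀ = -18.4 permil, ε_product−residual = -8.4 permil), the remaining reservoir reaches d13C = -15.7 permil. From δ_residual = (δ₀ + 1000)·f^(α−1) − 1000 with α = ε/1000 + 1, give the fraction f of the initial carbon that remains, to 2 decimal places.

α − 1 = ε/1000 = -0.0084
(δ_res + 1000)/(δ₀ + 1000) = (-15.7 + 1000)/(-18.4 + 1000) = 984.3/981.6 = 1.002751
f = 1.002751^(1/-0.0084) = exp(ln(1.002751)/-0.0084) = exp(0.00275/-0.0084)
f = exp(-0.3270) = 0.7211

0.72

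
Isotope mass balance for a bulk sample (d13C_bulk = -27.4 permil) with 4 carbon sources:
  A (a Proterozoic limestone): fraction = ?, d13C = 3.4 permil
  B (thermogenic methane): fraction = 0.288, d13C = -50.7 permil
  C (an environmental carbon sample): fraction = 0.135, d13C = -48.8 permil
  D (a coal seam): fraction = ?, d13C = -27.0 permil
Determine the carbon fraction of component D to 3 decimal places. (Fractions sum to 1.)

Let f_D and f_A be the unknown fractions; fractions sum to 1 so f_D + f_A = 0.577.
Mass balance: Σ fᵢ·δᵢ = δ_bulk ⇒ f_D·(-27.0) + f_A·(3.4) = -27.4 − (-21.190) = -6.210
Substitute f_A = 0.577 − f_D:
f_D·(-27.0 − 3.4) = -6.210 − 0.577×(3.4) = -8.172
f_D = -8.172 / -30.4 = 0.2688

0.269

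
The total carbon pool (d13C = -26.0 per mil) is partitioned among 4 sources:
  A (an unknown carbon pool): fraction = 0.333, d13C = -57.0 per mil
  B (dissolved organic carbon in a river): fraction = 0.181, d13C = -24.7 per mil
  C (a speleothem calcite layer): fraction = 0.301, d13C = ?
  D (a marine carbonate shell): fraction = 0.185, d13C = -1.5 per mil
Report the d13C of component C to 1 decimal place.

-7.5 per mil

Isotope mass balance: δ_bulk = Σ fᵢ·δᵢ.
-26.0 = 0.333×(-57.0) + 0.181×(-24.7) + 0.301×δ_C + 0.185×(-1.5)
0.301·δ_C = -26.0 − (-23.729) = -2.271
δ_C = -2.271 / 0.301 = -7.54 per mil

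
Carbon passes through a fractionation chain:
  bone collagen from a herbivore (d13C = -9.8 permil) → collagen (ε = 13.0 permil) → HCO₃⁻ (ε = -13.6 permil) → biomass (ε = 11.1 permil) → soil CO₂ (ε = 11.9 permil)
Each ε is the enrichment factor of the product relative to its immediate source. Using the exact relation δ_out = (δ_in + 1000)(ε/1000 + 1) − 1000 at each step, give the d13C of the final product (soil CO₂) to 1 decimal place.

12.3 permil

step 1: δ = (-9.80 + 1000)·(13.0/1000 + 1) − 1000 = 3.07 permil
step 2: δ = (3.07 + 1000)·(-13.6/1000 + 1) − 1000 = -10.57 permil
step 3: δ = (-10.57 + 1000)·(11.1/1000 + 1) − 1000 = 0.41 permil
step 4: δ = (0.41 + 1000)·(11.9/1000 + 1) − 1000 = 12.32 permil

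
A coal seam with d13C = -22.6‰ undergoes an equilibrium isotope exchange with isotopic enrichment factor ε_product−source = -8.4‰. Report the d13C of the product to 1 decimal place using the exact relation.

-30.8‰

Exactly, δ_product = (δ_source + 1000)·(ε/1000 + 1) − 1000.
δ_product = (-22.6 + 1000) × (-8.4/1000 + 1) − 1000
δ_product = -30.81‰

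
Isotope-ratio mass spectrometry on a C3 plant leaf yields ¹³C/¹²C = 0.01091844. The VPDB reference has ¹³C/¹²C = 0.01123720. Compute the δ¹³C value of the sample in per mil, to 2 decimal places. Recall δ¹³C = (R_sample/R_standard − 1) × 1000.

-28.37 per mil

δ¹³C = (R_sample / R_standard − 1) × 1000
R_sample / R_standard = 0.01091844 / 0.01123720 = 0.971634
δ¹³C = (0.971634 − 1) × 1000 = -28.366 per mil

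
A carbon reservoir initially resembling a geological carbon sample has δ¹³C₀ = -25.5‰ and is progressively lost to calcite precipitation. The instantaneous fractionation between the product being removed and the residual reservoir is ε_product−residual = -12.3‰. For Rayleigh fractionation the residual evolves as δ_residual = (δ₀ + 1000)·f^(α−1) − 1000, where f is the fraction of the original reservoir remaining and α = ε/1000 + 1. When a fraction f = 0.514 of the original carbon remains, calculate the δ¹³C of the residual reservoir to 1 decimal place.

Rayleigh residual: δ_res = (δ₀ + 1000)·f^(α−1) − 1000
α = ε/1000 + 1 = 0.98770, so α − 1 = -0.01230
f^(α−1) = 0.514^(-0.01230) = 1.008220
δ_res = (-25.5 + 1000) × 1.008220 − 1000 = 982.510 − 1000 = -17.49‰

-17.5‰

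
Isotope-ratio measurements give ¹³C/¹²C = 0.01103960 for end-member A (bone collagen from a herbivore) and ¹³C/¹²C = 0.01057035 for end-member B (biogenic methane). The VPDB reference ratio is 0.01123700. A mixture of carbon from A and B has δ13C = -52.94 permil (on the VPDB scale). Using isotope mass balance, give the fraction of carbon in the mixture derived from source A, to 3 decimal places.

0.153

δ_A = (0.01103960/0.01123700 − 1)×1000 = (0.982433 − 1)×1000 = -17.567 permil
δ_B = (0.01057035/0.01123700 − 1)×1000 = (0.940674 − 1)×1000 = -59.326 permil
f_A = (δ_mix − δ_B)/(δ_A − δ_B) = (-52.94 − (-59.326))/(-17.567 − (-59.326))
f_A = 6.386 / 41.759 = 0.1529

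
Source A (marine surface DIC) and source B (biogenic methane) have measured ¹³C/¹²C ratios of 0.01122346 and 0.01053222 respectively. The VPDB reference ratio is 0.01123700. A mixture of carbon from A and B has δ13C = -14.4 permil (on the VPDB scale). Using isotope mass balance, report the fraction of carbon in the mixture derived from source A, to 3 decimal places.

0.785

δ_A = (0.01122346/0.01123700 − 1)×1000 = (0.998795 − 1)×1000 = -1.205 permil
δ_B = (0.01053222/0.01123700 − 1)×1000 = (0.937280 − 1)×1000 = -62.720 permil
f_A = (δ_mix − δ_B)/(δ_A − δ_B) = (-14.4 − (-62.720))/(-1.205 − (-62.720))
f_A = 48.320 / 61.515 = 0.7855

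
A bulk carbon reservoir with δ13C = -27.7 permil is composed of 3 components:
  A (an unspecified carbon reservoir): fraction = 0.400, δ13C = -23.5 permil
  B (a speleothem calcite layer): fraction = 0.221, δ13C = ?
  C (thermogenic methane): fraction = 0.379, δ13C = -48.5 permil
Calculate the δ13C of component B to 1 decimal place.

Isotope mass balance: δ_bulk = Σ fᵢ·δᵢ.
-27.7 = 0.400×(-23.5) + 0.221×δ_B + 0.379×(-48.5)
0.221·δ_B = -27.7 − (-27.782) = 0.082
δ_B = 0.082 / 0.221 = 0.37 permil

0.4 permil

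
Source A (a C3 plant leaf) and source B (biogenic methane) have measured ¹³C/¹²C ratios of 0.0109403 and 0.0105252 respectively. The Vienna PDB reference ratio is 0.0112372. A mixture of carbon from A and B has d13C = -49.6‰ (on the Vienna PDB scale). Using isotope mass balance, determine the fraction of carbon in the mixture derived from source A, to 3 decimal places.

0.373

δ_A = (0.0109403/0.0112372 − 1)×1000 = (0.973579 − 1)×1000 = -26.421‰
δ_B = (0.0105252/0.0112372 − 1)×1000 = (0.936639 − 1)×1000 = -63.361‰
f_A = (δ_mix − δ_B)/(δ_A − δ_B) = (-49.6 − (-63.361))/(-26.421 − (-63.361))
f_A = 13.761 / 36.940 = 0.3725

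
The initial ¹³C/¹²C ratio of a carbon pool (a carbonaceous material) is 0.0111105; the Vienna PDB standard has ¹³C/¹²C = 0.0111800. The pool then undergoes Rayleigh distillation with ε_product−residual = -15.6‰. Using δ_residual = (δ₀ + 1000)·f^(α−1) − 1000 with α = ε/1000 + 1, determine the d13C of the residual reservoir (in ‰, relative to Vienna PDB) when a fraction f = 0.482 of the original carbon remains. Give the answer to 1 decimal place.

δ₀ = (0.0111105/0.0111800 − 1)×1000 = (0.993784 − 1)×1000 = -6.216‰
α − 1 = ε/1000 = -0.0156
f^(α−1) = 0.482^(-0.0156) = 1.011450
δ_res = (-6.216 + 1000) × 1.011450 − 1000 = 1005.162 − 1000 = 5.16‰

5.2‰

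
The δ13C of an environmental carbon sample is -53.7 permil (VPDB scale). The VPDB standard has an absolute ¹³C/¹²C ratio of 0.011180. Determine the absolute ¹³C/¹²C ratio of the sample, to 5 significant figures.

0.010580

R_sample = R_standard × (δ13C/1000 + 1)
R_sample = 0.011180 × (-53.7/1000 + 1) = 0.011180 × 0.946300
R_sample = 0.0105796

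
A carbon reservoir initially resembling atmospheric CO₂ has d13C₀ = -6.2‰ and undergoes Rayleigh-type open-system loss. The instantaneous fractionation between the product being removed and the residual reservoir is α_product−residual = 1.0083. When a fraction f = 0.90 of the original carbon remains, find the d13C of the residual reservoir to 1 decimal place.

-7.1‰

Rayleigh residual: δ_res = (δ₀ + 1000)·f^(α−1) − 1000
α − 1 = 0.00830
f^(α−1) = 0.90^(0.00830) = 0.999126
δ_res = (-6.2 + 1000) × 0.999126 − 1000 = 992.931 − 1000 = -7.07‰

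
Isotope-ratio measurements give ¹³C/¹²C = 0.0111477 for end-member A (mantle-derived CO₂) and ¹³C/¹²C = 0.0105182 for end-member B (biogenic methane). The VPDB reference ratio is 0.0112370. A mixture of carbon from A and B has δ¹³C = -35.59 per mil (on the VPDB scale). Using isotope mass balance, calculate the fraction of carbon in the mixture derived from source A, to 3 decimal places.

0.507

δ_A = (0.0111477/0.0112370 − 1)×1000 = (0.992053 − 1)×1000 = -7.947 per mil
δ_B = (0.0105182/0.0112370 − 1)×1000 = (0.936033 − 1)×1000 = -63.967 per mil
f_A = (δ_mix − δ_B)/(δ_A − δ_B) = (-35.59 − (-63.967))/(-7.947 − (-63.967))
f_A = 28.377 / 56.020 = 0.5066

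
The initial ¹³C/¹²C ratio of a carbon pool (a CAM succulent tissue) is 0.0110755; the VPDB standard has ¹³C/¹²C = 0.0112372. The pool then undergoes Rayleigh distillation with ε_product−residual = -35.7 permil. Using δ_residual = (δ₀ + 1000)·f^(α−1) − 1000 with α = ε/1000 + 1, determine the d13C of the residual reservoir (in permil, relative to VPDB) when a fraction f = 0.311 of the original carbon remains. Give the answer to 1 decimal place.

δ₀ = (0.0110755/0.0112372 − 1)×1000 = (0.985610 − 1)×1000 = -14.390 permil
α − 1 = ε/1000 = -0.0357
f^(α−1) = 0.311^(-0.0357) = 1.042578
δ_res = (-14.390 + 1000) × 1.042578 − 1000 = 1027.575 − 1000 = 27.58 permil

27.6 permil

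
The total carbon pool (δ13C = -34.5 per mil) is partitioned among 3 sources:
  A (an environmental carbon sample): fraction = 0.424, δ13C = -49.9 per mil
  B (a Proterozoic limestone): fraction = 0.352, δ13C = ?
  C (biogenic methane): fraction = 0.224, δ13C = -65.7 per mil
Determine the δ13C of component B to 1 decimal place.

3.9 per mil

Isotope mass balance: δ_bulk = Σ fᵢ·δᵢ.
-34.5 = 0.424×(-49.9) + 0.352×δ_B + 0.224×(-65.7)
0.352·δ_B = -34.5 − (-35.874) = 1.374
δ_B = 1.374 / 0.352 = 3.90 per mil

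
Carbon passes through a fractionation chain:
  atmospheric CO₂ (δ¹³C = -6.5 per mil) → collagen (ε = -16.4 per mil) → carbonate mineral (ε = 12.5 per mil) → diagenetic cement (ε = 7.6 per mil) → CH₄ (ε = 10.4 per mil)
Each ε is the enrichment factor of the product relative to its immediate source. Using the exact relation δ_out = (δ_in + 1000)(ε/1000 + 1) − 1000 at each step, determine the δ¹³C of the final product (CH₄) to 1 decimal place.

step 1: δ = (-6.50 + 1000)·(-16.4/1000 + 1) − 1000 = -22.79 per mil
step 2: δ = (-22.79 + 1000)·(12.5/1000 + 1) − 1000 = -10.58 per mil
step 3: δ = (-10.58 + 1000)·(7.6/1000 + 1) − 1000 = -3.06 per mil
step 4: δ = (-3.06 + 1000)·(10.4/1000 + 1) − 1000 = 7.31 per mil

7.3 per mil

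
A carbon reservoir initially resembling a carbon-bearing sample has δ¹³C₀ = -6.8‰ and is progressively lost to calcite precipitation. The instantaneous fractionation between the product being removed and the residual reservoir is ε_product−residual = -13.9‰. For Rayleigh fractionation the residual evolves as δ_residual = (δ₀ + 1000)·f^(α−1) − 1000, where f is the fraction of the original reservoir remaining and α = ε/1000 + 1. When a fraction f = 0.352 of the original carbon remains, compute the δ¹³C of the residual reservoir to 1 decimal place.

Rayleigh residual: δ_res = (δ₀ + 1000)·f^(α−1) − 1000
α = ε/1000 + 1 = 0.98610, so α − 1 = -0.01390
f^(α−1) = 0.352^(-0.01390) = 1.014619
δ_res = (-6.8 + 1000) × 1.014619 − 1000 = 1007.720 − 1000 = 7.72‰

7.7‰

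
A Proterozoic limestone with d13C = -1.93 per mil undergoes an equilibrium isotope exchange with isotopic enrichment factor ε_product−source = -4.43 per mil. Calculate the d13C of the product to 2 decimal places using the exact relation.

-6.35 per mil

To first order, δ_product ≈ δ_source + ε = -6.36 per mil.
Exactly, δ_product = (δ_source + 1000)·(ε/1000 + 1) − 1000.
δ_product = (-1.93 + 1000) × (-4.43/1000 + 1) − 1000
δ_product = -6.351 per mil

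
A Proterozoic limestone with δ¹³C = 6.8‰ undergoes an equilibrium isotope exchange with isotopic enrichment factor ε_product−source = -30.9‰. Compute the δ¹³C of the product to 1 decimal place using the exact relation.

To first order, δ_product ≈ δ_source + ε = -24.1‰.
Exactly, δ_product = (δ_source + 1000)·(ε/1000 + 1) − 1000.
δ_product = (6.8 + 1000) × (-30.9/1000 + 1) − 1000
δ_product = -24.31‰

-24.3‰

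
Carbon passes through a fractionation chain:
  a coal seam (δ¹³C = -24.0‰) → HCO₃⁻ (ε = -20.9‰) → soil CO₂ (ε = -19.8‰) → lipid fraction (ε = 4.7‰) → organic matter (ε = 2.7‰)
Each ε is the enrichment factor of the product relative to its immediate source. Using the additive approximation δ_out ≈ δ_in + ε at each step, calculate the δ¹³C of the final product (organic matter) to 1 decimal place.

step 1: δ ≈ -24.0 + (-20.9) = -44.9‰
step 2: δ ≈ -44.9 + (-19.8) = -64.7‰
step 3: δ ≈ -64.7 + (4.7) = -60.0‰
step 4: δ ≈ -60.0 + (2.7) = -57.3‰

-57.3‰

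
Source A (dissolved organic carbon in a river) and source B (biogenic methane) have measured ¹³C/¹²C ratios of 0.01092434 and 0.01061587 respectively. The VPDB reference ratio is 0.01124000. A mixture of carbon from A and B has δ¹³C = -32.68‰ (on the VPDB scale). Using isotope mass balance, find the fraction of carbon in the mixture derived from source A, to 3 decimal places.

δ_A = (0.01092434/0.01124000 − 1)×1000 = (0.971916 − 1)×1000 = -28.084‰
δ_B = (0.01061587/0.01124000 − 1)×1000 = (0.944472 − 1)×1000 = -55.528‰
f_A = (δ_mix − δ_B)/(δ_A − δ_B) = (-32.68 − (-55.528))/(-28.084 − (-55.528))
f_A = 22.848 / 27.444 = 0.8325

0.833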